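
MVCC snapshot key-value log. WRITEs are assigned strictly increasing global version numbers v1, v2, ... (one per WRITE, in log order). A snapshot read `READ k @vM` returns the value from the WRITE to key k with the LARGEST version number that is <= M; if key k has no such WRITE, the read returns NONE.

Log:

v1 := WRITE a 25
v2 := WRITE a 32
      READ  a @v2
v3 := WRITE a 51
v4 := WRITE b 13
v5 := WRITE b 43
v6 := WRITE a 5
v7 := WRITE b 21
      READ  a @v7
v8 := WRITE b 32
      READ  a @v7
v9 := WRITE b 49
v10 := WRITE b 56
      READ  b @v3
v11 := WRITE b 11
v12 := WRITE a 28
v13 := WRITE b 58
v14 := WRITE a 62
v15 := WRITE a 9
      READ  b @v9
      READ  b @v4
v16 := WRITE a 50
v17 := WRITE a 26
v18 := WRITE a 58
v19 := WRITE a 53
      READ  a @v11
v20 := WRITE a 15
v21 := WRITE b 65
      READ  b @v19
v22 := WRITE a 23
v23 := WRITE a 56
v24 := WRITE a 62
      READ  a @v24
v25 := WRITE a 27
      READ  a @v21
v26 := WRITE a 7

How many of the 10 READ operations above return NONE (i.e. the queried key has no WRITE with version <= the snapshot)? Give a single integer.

v1: WRITE a=25  (a history now [(1, 25)])
v2: WRITE a=32  (a history now [(1, 25), (2, 32)])
READ a @v2: history=[(1, 25), (2, 32)] -> pick v2 -> 32
v3: WRITE a=51  (a history now [(1, 25), (2, 32), (3, 51)])
v4: WRITE b=13  (b history now [(4, 13)])
v5: WRITE b=43  (b history now [(4, 13), (5, 43)])
v6: WRITE a=5  (a history now [(1, 25), (2, 32), (3, 51), (6, 5)])
v7: WRITE b=21  (b history now [(4, 13), (5, 43), (7, 21)])
READ a @v7: history=[(1, 25), (2, 32), (3, 51), (6, 5)] -> pick v6 -> 5
v8: WRITE b=32  (b history now [(4, 13), (5, 43), (7, 21), (8, 32)])
READ a @v7: history=[(1, 25), (2, 32), (3, 51), (6, 5)] -> pick v6 -> 5
v9: WRITE b=49  (b history now [(4, 13), (5, 43), (7, 21), (8, 32), (9, 49)])
v10: WRITE b=56  (b history now [(4, 13), (5, 43), (7, 21), (8, 32), (9, 49), (10, 56)])
READ b @v3: history=[(4, 13), (5, 43), (7, 21), (8, 32), (9, 49), (10, 56)] -> no version <= 3 -> NONE
v11: WRITE b=11  (b history now [(4, 13), (5, 43), (7, 21), (8, 32), (9, 49), (10, 56), (11, 11)])
v12: WRITE a=28  (a history now [(1, 25), (2, 32), (3, 51), (6, 5), (12, 28)])
v13: WRITE b=58  (b history now [(4, 13), (5, 43), (7, 21), (8, 32), (9, 49), (10, 56), (11, 11), (13, 58)])
v14: WRITE a=62  (a history now [(1, 25), (2, 32), (3, 51), (6, 5), (12, 28), (14, 62)])
v15: WRITE a=9  (a history now [(1, 25), (2, 32), (3, 51), (6, 5), (12, 28), (14, 62), (15, 9)])
READ b @v9: history=[(4, 13), (5, 43), (7, 21), (8, 32), (9, 49), (10, 56), (11, 11), (13, 58)] -> pick v9 -> 49
READ b @v4: history=[(4, 13), (5, 43), (7, 21), (8, 32), (9, 49), (10, 56), (11, 11), (13, 58)] -> pick v4 -> 13
v16: WRITE a=50  (a history now [(1, 25), (2, 32), (3, 51), (6, 5), (12, 28), (14, 62), (15, 9), (16, 50)])
v17: WRITE a=26  (a history now [(1, 25), (2, 32), (3, 51), (6, 5), (12, 28), (14, 62), (15, 9), (16, 50), (17, 26)])
v18: WRITE a=58  (a history now [(1, 25), (2, 32), (3, 51), (6, 5), (12, 28), (14, 62), (15, 9), (16, 50), (17, 26), (18, 58)])
v19: WRITE a=53  (a history now [(1, 25), (2, 32), (3, 51), (6, 5), (12, 28), (14, 62), (15, 9), (16, 50), (17, 26), (18, 58), (19, 53)])
READ a @v11: history=[(1, 25), (2, 32), (3, 51), (6, 5), (12, 28), (14, 62), (15, 9), (16, 50), (17, 26), (18, 58), (19, 53)] -> pick v6 -> 5
v20: WRITE a=15  (a history now [(1, 25), (2, 32), (3, 51), (6, 5), (12, 28), (14, 62), (15, 9), (16, 50), (17, 26), (18, 58), (19, 53), (20, 15)])
v21: WRITE b=65  (b history now [(4, 13), (5, 43), (7, 21), (8, 32), (9, 49), (10, 56), (11, 11), (13, 58), (21, 65)])
READ b @v19: history=[(4, 13), (5, 43), (7, 21), (8, 32), (9, 49), (10, 56), (11, 11), (13, 58), (21, 65)] -> pick v13 -> 58
v22: WRITE a=23  (a history now [(1, 25), (2, 32), (3, 51), (6, 5), (12, 28), (14, 62), (15, 9), (16, 50), (17, 26), (18, 58), (19, 53), (20, 15), (22, 23)])
v23: WRITE a=56  (a history now [(1, 25), (2, 32), (3, 51), (6, 5), (12, 28), (14, 62), (15, 9), (16, 50), (17, 26), (18, 58), (19, 53), (20, 15), (22, 23), (23, 56)])
v24: WRITE a=62  (a history now [(1, 25), (2, 32), (3, 51), (6, 5), (12, 28), (14, 62), (15, 9), (16, 50), (17, 26), (18, 58), (19, 53), (20, 15), (22, 23), (23, 56), (24, 62)])
READ a @v24: history=[(1, 25), (2, 32), (3, 51), (6, 5), (12, 28), (14, 62), (15, 9), (16, 50), (17, 26), (18, 58), (19, 53), (20, 15), (22, 23), (23, 56), (24, 62)] -> pick v24 -> 62
v25: WRITE a=27  (a history now [(1, 25), (2, 32), (3, 51), (6, 5), (12, 28), (14, 62), (15, 9), (16, 50), (17, 26), (18, 58), (19, 53), (20, 15), (22, 23), (23, 56), (24, 62), (25, 27)])
READ a @v21: history=[(1, 25), (2, 32), (3, 51), (6, 5), (12, 28), (14, 62), (15, 9), (16, 50), (17, 26), (18, 58), (19, 53), (20, 15), (22, 23), (23, 56), (24, 62), (25, 27)] -> pick v20 -> 15
v26: WRITE a=7  (a history now [(1, 25), (2, 32), (3, 51), (6, 5), (12, 28), (14, 62), (15, 9), (16, 50), (17, 26), (18, 58), (19, 53), (20, 15), (22, 23), (23, 56), (24, 62), (25, 27), (26, 7)])
Read results in order: ['32', '5', '5', 'NONE', '49', '13', '5', '58', '62', '15']
NONE count = 1

Answer: 1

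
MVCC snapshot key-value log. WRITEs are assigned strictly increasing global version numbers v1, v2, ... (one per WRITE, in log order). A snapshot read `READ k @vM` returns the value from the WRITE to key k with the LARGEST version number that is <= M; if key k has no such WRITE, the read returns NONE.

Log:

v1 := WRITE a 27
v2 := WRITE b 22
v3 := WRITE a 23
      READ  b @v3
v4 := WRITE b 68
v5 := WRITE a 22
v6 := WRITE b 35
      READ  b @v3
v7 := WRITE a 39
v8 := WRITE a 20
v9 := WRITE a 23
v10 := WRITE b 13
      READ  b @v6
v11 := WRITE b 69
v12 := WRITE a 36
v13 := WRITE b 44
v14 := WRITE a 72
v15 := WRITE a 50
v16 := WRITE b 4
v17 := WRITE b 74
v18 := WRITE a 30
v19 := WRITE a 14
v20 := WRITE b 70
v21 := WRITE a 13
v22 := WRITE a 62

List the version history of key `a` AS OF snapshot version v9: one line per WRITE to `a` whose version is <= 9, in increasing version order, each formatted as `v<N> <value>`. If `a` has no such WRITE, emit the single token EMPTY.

Scan writes for key=a with version <= 9:
  v1 WRITE a 27 -> keep
  v2 WRITE b 22 -> skip
  v3 WRITE a 23 -> keep
  v4 WRITE b 68 -> skip
  v5 WRITE a 22 -> keep
  v6 WRITE b 35 -> skip
  v7 WRITE a 39 -> keep
  v8 WRITE a 20 -> keep
  v9 WRITE a 23 -> keep
  v10 WRITE b 13 -> skip
  v11 WRITE b 69 -> skip
  v12 WRITE a 36 -> drop (> snap)
  v13 WRITE b 44 -> skip
  v14 WRITE a 72 -> drop (> snap)
  v15 WRITE a 50 -> drop (> snap)
  v16 WRITE b 4 -> skip
  v17 WRITE b 74 -> skip
  v18 WRITE a 30 -> drop (> snap)
  v19 WRITE a 14 -> drop (> snap)
  v20 WRITE b 70 -> skip
  v21 WRITE a 13 -> drop (> snap)
  v22 WRITE a 62 -> drop (> snap)
Collected: [(1, 27), (3, 23), (5, 22), (7, 39), (8, 20), (9, 23)]

Answer: v1 27
v3 23
v5 22
v7 39
v8 20
v9 23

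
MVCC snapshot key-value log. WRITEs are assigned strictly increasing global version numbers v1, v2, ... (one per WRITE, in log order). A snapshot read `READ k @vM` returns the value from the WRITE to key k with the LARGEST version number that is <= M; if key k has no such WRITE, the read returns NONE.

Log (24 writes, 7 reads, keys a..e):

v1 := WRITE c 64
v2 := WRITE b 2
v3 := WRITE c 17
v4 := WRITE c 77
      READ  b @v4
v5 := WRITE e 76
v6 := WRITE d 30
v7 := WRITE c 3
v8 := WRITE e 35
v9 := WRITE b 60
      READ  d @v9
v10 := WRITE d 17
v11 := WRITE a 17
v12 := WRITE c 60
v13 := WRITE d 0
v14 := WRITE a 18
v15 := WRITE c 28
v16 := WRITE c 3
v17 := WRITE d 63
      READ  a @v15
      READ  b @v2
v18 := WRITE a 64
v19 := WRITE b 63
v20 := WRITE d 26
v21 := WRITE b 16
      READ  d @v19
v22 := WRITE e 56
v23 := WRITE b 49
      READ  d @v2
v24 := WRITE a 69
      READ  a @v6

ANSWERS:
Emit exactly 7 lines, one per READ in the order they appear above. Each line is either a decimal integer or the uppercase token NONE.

v1: WRITE c=64  (c history now [(1, 64)])
v2: WRITE b=2  (b history now [(2, 2)])
v3: WRITE c=17  (c history now [(1, 64), (3, 17)])
v4: WRITE c=77  (c history now [(1, 64), (3, 17), (4, 77)])
READ b @v4: history=[(2, 2)] -> pick v2 -> 2
v5: WRITE e=76  (e history now [(5, 76)])
v6: WRITE d=30  (d history now [(6, 30)])
v7: WRITE c=3  (c history now [(1, 64), (3, 17), (4, 77), (7, 3)])
v8: WRITE e=35  (e history now [(5, 76), (8, 35)])
v9: WRITE b=60  (b history now [(2, 2), (9, 60)])
READ d @v9: history=[(6, 30)] -> pick v6 -> 30
v10: WRITE d=17  (d history now [(6, 30), (10, 17)])
v11: WRITE a=17  (a history now [(11, 17)])
v12: WRITE c=60  (c history now [(1, 64), (3, 17), (4, 77), (7, 3), (12, 60)])
v13: WRITE d=0  (d history now [(6, 30), (10, 17), (13, 0)])
v14: WRITE a=18  (a history now [(11, 17), (14, 18)])
v15: WRITE c=28  (c history now [(1, 64), (3, 17), (4, 77), (7, 3), (12, 60), (15, 28)])
v16: WRITE c=3  (c history now [(1, 64), (3, 17), (4, 77), (7, 3), (12, 60), (15, 28), (16, 3)])
v17: WRITE d=63  (d history now [(6, 30), (10, 17), (13, 0), (17, 63)])
READ a @v15: history=[(11, 17), (14, 18)] -> pick v14 -> 18
READ b @v2: history=[(2, 2), (9, 60)] -> pick v2 -> 2
v18: WRITE a=64  (a history now [(11, 17), (14, 18), (18, 64)])
v19: WRITE b=63  (b history now [(2, 2), (9, 60), (19, 63)])
v20: WRITE d=26  (d history now [(6, 30), (10, 17), (13, 0), (17, 63), (20, 26)])
v21: WRITE b=16  (b history now [(2, 2), (9, 60), (19, 63), (21, 16)])
READ d @v19: history=[(6, 30), (10, 17), (13, 0), (17, 63), (20, 26)] -> pick v17 -> 63
v22: WRITE e=56  (e history now [(5, 76), (8, 35), (22, 56)])
v23: WRITE b=49  (b history now [(2, 2), (9, 60), (19, 63), (21, 16), (23, 49)])
READ d @v2: history=[(6, 30), (10, 17), (13, 0), (17, 63), (20, 26)] -> no version <= 2 -> NONE
v24: WRITE a=69  (a history now [(11, 17), (14, 18), (18, 64), (24, 69)])
READ a @v6: history=[(11, 17), (14, 18), (18, 64), (24, 69)] -> no version <= 6 -> NONE

Answer: 2
30
18
2
63
NONE
NONE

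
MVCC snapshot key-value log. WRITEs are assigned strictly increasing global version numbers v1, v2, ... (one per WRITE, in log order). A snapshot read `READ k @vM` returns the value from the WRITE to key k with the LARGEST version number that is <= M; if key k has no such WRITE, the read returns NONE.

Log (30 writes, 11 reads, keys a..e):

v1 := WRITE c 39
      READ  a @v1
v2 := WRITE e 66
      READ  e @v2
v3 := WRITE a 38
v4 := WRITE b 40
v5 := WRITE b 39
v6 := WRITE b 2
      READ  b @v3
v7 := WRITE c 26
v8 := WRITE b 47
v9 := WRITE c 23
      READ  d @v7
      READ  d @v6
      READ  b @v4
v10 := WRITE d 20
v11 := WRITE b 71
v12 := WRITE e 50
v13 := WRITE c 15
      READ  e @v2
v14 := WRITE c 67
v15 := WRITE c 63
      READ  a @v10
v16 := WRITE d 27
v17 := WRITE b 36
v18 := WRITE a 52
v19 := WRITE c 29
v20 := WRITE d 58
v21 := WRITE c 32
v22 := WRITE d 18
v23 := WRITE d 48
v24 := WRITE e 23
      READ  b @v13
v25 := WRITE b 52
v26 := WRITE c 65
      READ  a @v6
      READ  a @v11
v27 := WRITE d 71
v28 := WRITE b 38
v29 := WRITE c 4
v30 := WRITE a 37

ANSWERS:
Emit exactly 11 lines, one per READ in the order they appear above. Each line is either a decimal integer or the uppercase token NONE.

Answer: NONE
66
NONE
NONE
NONE
40
66
38
71
38
38

Derivation:
v1: WRITE c=39  (c history now [(1, 39)])
READ a @v1: history=[] -> no version <= 1 -> NONE
v2: WRITE e=66  (e history now [(2, 66)])
READ e @v2: history=[(2, 66)] -> pick v2 -> 66
v3: WRITE a=38  (a history now [(3, 38)])
v4: WRITE b=40  (b history now [(4, 40)])
v5: WRITE b=39  (b history now [(4, 40), (5, 39)])
v6: WRITE b=2  (b history now [(4, 40), (5, 39), (6, 2)])
READ b @v3: history=[(4, 40), (5, 39), (6, 2)] -> no version <= 3 -> NONE
v7: WRITE c=26  (c history now [(1, 39), (7, 26)])
v8: WRITE b=47  (b history now [(4, 40), (5, 39), (6, 2), (8, 47)])
v9: WRITE c=23  (c history now [(1, 39), (7, 26), (9, 23)])
READ d @v7: history=[] -> no version <= 7 -> NONE
READ d @v6: history=[] -> no version <= 6 -> NONE
READ b @v4: history=[(4, 40), (5, 39), (6, 2), (8, 47)] -> pick v4 -> 40
v10: WRITE d=20  (d history now [(10, 20)])
v11: WRITE b=71  (b history now [(4, 40), (5, 39), (6, 2), (8, 47), (11, 71)])
v12: WRITE e=50  (e history now [(2, 66), (12, 50)])
v13: WRITE c=15  (c history now [(1, 39), (7, 26), (9, 23), (13, 15)])
READ e @v2: history=[(2, 66), (12, 50)] -> pick v2 -> 66
v14: WRITE c=67  (c history now [(1, 39), (7, 26), (9, 23), (13, 15), (14, 67)])
v15: WRITE c=63  (c history now [(1, 39), (7, 26), (9, 23), (13, 15), (14, 67), (15, 63)])
READ a @v10: history=[(3, 38)] -> pick v3 -> 38
v16: WRITE d=27  (d history now [(10, 20), (16, 27)])
v17: WRITE b=36  (b history now [(4, 40), (5, 39), (6, 2), (8, 47), (11, 71), (17, 36)])
v18: WRITE a=52  (a history now [(3, 38), (18, 52)])
v19: WRITE c=29  (c history now [(1, 39), (7, 26), (9, 23), (13, 15), (14, 67), (15, 63), (19, 29)])
v20: WRITE d=58  (d history now [(10, 20), (16, 27), (20, 58)])
v21: WRITE c=32  (c history now [(1, 39), (7, 26), (9, 23), (13, 15), (14, 67), (15, 63), (19, 29), (21, 32)])
v22: WRITE d=18  (d history now [(10, 20), (16, 27), (20, 58), (22, 18)])
v23: WRITE d=48  (d history now [(10, 20), (16, 27), (20, 58), (22, 18), (23, 48)])
v24: WRITE e=23  (e history now [(2, 66), (12, 50), (24, 23)])
READ b @v13: history=[(4, 40), (5, 39), (6, 2), (8, 47), (11, 71), (17, 36)] -> pick v11 -> 71
v25: WRITE b=52  (b history now [(4, 40), (5, 39), (6, 2), (8, 47), (11, 71), (17, 36), (25, 52)])
v26: WRITE c=65  (c history now [(1, 39), (7, 26), (9, 23), (13, 15), (14, 67), (15, 63), (19, 29), (21, 32), (26, 65)])
READ a @v6: history=[(3, 38), (18, 52)] -> pick v3 -> 38
READ a @v11: history=[(3, 38), (18, 52)] -> pick v3 -> 38
v27: WRITE d=71  (d history now [(10, 20), (16, 27), (20, 58), (22, 18), (23, 48), (27, 71)])
v28: WRITE b=38  (b history now [(4, 40), (5, 39), (6, 2), (8, 47), (11, 71), (17, 36), (25, 52), (28, 38)])
v29: WRITE c=4  (c history now [(1, 39), (7, 26), (9, 23), (13, 15), (14, 67), (15, 63), (19, 29), (21, 32), (26, 65), (29, 4)])
v30: WRITE a=37  (a history now [(3, 38), (18, 52), (30, 37)])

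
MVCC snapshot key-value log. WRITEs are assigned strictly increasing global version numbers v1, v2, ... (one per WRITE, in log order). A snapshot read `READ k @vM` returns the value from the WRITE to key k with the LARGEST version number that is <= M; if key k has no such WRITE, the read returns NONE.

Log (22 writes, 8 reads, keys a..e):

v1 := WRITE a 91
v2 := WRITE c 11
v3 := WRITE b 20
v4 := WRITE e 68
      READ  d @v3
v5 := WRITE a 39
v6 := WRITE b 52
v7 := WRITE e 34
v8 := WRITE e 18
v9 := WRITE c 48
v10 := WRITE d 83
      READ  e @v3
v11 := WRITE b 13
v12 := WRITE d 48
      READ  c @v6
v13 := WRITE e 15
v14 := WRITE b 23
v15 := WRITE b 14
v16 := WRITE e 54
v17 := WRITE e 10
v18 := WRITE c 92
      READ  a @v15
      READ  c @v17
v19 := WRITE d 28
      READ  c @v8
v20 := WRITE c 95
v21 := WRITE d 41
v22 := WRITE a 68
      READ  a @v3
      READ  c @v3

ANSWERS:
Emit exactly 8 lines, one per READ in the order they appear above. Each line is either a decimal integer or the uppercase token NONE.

Answer: NONE
NONE
11
39
48
11
91
11

Derivation:
v1: WRITE a=91  (a history now [(1, 91)])
v2: WRITE c=11  (c history now [(2, 11)])
v3: WRITE b=20  (b history now [(3, 20)])
v4: WRITE e=68  (e history now [(4, 68)])
READ d @v3: history=[] -> no version <= 3 -> NONE
v5: WRITE a=39  (a history now [(1, 91), (5, 39)])
v6: WRITE b=52  (b history now [(3, 20), (6, 52)])
v7: WRITE e=34  (e history now [(4, 68), (7, 34)])
v8: WRITE e=18  (e history now [(4, 68), (7, 34), (8, 18)])
v9: WRITE c=48  (c history now [(2, 11), (9, 48)])
v10: WRITE d=83  (d history now [(10, 83)])
READ e @v3: history=[(4, 68), (7, 34), (8, 18)] -> no version <= 3 -> NONE
v11: WRITE b=13  (b history now [(3, 20), (6, 52), (11, 13)])
v12: WRITE d=48  (d history now [(10, 83), (12, 48)])
READ c @v6: history=[(2, 11), (9, 48)] -> pick v2 -> 11
v13: WRITE e=15  (e history now [(4, 68), (7, 34), (8, 18), (13, 15)])
v14: WRITE b=23  (b history now [(3, 20), (6, 52), (11, 13), (14, 23)])
v15: WRITE b=14  (b history now [(3, 20), (6, 52), (11, 13), (14, 23), (15, 14)])
v16: WRITE e=54  (e history now [(4, 68), (7, 34), (8, 18), (13, 15), (16, 54)])
v17: WRITE e=10  (e history now [(4, 68), (7, 34), (8, 18), (13, 15), (16, 54), (17, 10)])
v18: WRITE c=92  (c history now [(2, 11), (9, 48), (18, 92)])
READ a @v15: history=[(1, 91), (5, 39)] -> pick v5 -> 39
READ c @v17: history=[(2, 11), (9, 48), (18, 92)] -> pick v9 -> 48
v19: WRITE d=28  (d history now [(10, 83), (12, 48), (19, 28)])
READ c @v8: history=[(2, 11), (9, 48), (18, 92)] -> pick v2 -> 11
v20: WRITE c=95  (c history now [(2, 11), (9, 48), (18, 92), (20, 95)])
v21: WRITE d=41  (d history now [(10, 83), (12, 48), (19, 28), (21, 41)])
v22: WRITE a=68  (a history now [(1, 91), (5, 39), (22, 68)])
READ a @v3: history=[(1, 91), (5, 39), (22, 68)] -> pick v1 -> 91
READ c @v3: history=[(2, 11), (9, 48), (18, 92), (20, 95)] -> pick v2 -> 11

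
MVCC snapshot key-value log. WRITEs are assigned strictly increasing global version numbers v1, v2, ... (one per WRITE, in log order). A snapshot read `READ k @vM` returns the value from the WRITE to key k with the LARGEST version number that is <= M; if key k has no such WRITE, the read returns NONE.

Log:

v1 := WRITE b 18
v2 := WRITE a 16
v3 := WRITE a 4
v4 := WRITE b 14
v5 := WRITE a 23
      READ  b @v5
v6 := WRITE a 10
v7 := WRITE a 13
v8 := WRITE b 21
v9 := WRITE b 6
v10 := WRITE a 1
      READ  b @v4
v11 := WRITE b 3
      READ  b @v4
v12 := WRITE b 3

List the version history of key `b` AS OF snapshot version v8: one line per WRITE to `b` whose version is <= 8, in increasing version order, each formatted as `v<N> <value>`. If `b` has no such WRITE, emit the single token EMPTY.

Scan writes for key=b with version <= 8:
  v1 WRITE b 18 -> keep
  v2 WRITE a 16 -> skip
  v3 WRITE a 4 -> skip
  v4 WRITE b 14 -> keep
  v5 WRITE a 23 -> skip
  v6 WRITE a 10 -> skip
  v7 WRITE a 13 -> skip
  v8 WRITE b 21 -> keep
  v9 WRITE b 6 -> drop (> snap)
  v10 WRITE a 1 -> skip
  v11 WRITE b 3 -> drop (> snap)
  v12 WRITE b 3 -> drop (> snap)
Collected: [(1, 18), (4, 14), (8, 21)]

Answer: v1 18
v4 14
v8 21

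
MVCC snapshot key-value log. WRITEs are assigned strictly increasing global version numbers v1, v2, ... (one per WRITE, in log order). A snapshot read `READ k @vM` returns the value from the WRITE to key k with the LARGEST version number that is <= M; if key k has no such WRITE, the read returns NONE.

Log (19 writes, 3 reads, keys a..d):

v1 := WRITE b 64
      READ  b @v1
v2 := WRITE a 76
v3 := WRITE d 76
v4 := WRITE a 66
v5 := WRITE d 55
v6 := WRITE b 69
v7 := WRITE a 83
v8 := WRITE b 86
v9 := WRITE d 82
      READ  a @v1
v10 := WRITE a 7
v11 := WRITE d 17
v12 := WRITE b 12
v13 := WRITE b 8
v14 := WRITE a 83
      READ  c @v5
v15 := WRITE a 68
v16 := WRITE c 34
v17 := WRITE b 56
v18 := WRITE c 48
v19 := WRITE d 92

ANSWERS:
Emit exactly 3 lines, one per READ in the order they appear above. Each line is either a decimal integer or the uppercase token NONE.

v1: WRITE b=64  (b history now [(1, 64)])
READ b @v1: history=[(1, 64)] -> pick v1 -> 64
v2: WRITE a=76  (a history now [(2, 76)])
v3: WRITE d=76  (d history now [(3, 76)])
v4: WRITE a=66  (a history now [(2, 76), (4, 66)])
v5: WRITE d=55  (d history now [(3, 76), (5, 55)])
v6: WRITE b=69  (b history now [(1, 64), (6, 69)])
v7: WRITE a=83  (a history now [(2, 76), (4, 66), (7, 83)])
v8: WRITE b=86  (b history now [(1, 64), (6, 69), (8, 86)])
v9: WRITE d=82  (d history now [(3, 76), (5, 55), (9, 82)])
READ a @v1: history=[(2, 76), (4, 66), (7, 83)] -> no version <= 1 -> NONE
v10: WRITE a=7  (a history now [(2, 76), (4, 66), (7, 83), (10, 7)])
v11: WRITE d=17  (d history now [(3, 76), (5, 55), (9, 82), (11, 17)])
v12: WRITE b=12  (b history now [(1, 64), (6, 69), (8, 86), (12, 12)])
v13: WRITE b=8  (b history now [(1, 64), (6, 69), (8, 86), (12, 12), (13, 8)])
v14: WRITE a=83  (a history now [(2, 76), (4, 66), (7, 83), (10, 7), (14, 83)])
READ c @v5: history=[] -> no version <= 5 -> NONE
v15: WRITE a=68  (a history now [(2, 76), (4, 66), (7, 83), (10, 7), (14, 83), (15, 68)])
v16: WRITE c=34  (c history now [(16, 34)])
v17: WRITE b=56  (b history now [(1, 64), (6, 69), (8, 86), (12, 12), (13, 8), (17, 56)])
v18: WRITE c=48  (c history now [(16, 34), (18, 48)])
v19: WRITE d=92  (d history now [(3, 76), (5, 55), (9, 82), (11, 17), (19, 92)])

Answer: 64
NONE
NONE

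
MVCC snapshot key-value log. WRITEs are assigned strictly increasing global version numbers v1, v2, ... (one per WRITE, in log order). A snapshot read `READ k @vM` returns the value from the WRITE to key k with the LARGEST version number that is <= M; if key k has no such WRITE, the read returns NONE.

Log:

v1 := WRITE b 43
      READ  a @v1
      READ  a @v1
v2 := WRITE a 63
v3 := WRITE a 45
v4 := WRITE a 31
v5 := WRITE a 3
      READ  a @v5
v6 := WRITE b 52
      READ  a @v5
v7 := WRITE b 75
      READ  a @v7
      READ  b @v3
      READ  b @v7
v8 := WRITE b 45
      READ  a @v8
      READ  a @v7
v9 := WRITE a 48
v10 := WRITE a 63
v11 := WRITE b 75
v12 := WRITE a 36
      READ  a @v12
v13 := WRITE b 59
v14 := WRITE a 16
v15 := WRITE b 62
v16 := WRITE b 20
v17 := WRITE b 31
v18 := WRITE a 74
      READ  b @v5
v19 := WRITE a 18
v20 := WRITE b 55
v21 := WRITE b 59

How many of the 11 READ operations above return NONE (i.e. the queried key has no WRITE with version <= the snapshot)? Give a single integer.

Answer: 2

Derivation:
v1: WRITE b=43  (b history now [(1, 43)])
READ a @v1: history=[] -> no version <= 1 -> NONE
READ a @v1: history=[] -> no version <= 1 -> NONE
v2: WRITE a=63  (a history now [(2, 63)])
v3: WRITE a=45  (a history now [(2, 63), (3, 45)])
v4: WRITE a=31  (a history now [(2, 63), (3, 45), (4, 31)])
v5: WRITE a=3  (a history now [(2, 63), (3, 45), (4, 31), (5, 3)])
READ a @v5: history=[(2, 63), (3, 45), (4, 31), (5, 3)] -> pick v5 -> 3
v6: WRITE b=52  (b history now [(1, 43), (6, 52)])
READ a @v5: history=[(2, 63), (3, 45), (4, 31), (5, 3)] -> pick v5 -> 3
v7: WRITE b=75  (b history now [(1, 43), (6, 52), (7, 75)])
READ a @v7: history=[(2, 63), (3, 45), (4, 31), (5, 3)] -> pick v5 -> 3
READ b @v3: history=[(1, 43), (6, 52), (7, 75)] -> pick v1 -> 43
READ b @v7: history=[(1, 43), (6, 52), (7, 75)] -> pick v7 -> 75
v8: WRITE b=45  (b history now [(1, 43), (6, 52), (7, 75), (8, 45)])
READ a @v8: history=[(2, 63), (3, 45), (4, 31), (5, 3)] -> pick v5 -> 3
READ a @v7: history=[(2, 63), (3, 45), (4, 31), (5, 3)] -> pick v5 -> 3
v9: WRITE a=48  (a history now [(2, 63), (3, 45), (4, 31), (5, 3), (9, 48)])
v10: WRITE a=63  (a history now [(2, 63), (3, 45), (4, 31), (5, 3), (9, 48), (10, 63)])
v11: WRITE b=75  (b history now [(1, 43), (6, 52), (7, 75), (8, 45), (11, 75)])
v12: WRITE a=36  (a history now [(2, 63), (3, 45), (4, 31), (5, 3), (9, 48), (10, 63), (12, 36)])
READ a @v12: history=[(2, 63), (3, 45), (4, 31), (5, 3), (9, 48), (10, 63), (12, 36)] -> pick v12 -> 36
v13: WRITE b=59  (b history now [(1, 43), (6, 52), (7, 75), (8, 45), (11, 75), (13, 59)])
v14: WRITE a=16  (a history now [(2, 63), (3, 45), (4, 31), (5, 3), (9, 48), (10, 63), (12, 36), (14, 16)])
v15: WRITE b=62  (b history now [(1, 43), (6, 52), (7, 75), (8, 45), (11, 75), (13, 59), (15, 62)])
v16: WRITE b=20  (b history now [(1, 43), (6, 52), (7, 75), (8, 45), (11, 75), (13, 59), (15, 62), (16, 20)])
v17: WRITE b=31  (b history now [(1, 43), (6, 52), (7, 75), (8, 45), (11, 75), (13, 59), (15, 62), (16, 20), (17, 31)])
v18: WRITE a=74  (a history now [(2, 63), (3, 45), (4, 31), (5, 3), (9, 48), (10, 63), (12, 36), (14, 16), (18, 74)])
READ b @v5: history=[(1, 43), (6, 52), (7, 75), (8, 45), (11, 75), (13, 59), (15, 62), (16, 20), (17, 31)] -> pick v1 -> 43
v19: WRITE a=18  (a history now [(2, 63), (3, 45), (4, 31), (5, 3), (9, 48), (10, 63), (12, 36), (14, 16), (18, 74), (19, 18)])
v20: WRITE b=55  (b history now [(1, 43), (6, 52), (7, 75), (8, 45), (11, 75), (13, 59), (15, 62), (16, 20), (17, 31), (20, 55)])
v21: WRITE b=59  (b history now [(1, 43), (6, 52), (7, 75), (8, 45), (11, 75), (13, 59), (15, 62), (16, 20), (17, 31), (20, 55), (21, 59)])
Read results in order: ['NONE', 'NONE', '3', '3', '3', '43', '75', '3', '3', '36', '43']
NONE count = 2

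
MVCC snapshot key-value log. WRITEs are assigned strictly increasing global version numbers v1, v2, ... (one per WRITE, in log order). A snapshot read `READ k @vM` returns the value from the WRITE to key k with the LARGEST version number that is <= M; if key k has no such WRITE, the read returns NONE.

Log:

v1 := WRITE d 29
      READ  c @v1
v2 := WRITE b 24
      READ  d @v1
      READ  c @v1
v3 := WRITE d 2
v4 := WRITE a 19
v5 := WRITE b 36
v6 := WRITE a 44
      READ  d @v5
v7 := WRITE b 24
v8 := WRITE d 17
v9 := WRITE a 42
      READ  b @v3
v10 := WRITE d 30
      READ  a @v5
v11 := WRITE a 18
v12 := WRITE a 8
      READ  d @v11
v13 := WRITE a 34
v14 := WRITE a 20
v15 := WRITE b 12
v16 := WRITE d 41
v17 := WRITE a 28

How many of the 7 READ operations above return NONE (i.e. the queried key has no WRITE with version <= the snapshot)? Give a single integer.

Answer: 2

Derivation:
v1: WRITE d=29  (d history now [(1, 29)])
READ c @v1: history=[] -> no version <= 1 -> NONE
v2: WRITE b=24  (b history now [(2, 24)])
READ d @v1: history=[(1, 29)] -> pick v1 -> 29
READ c @v1: history=[] -> no version <= 1 -> NONE
v3: WRITE d=2  (d history now [(1, 29), (3, 2)])
v4: WRITE a=19  (a history now [(4, 19)])
v5: WRITE b=36  (b history now [(2, 24), (5, 36)])
v6: WRITE a=44  (a history now [(4, 19), (6, 44)])
READ d @v5: history=[(1, 29), (3, 2)] -> pick v3 -> 2
v7: WRITE b=24  (b history now [(2, 24), (5, 36), (7, 24)])
v8: WRITE d=17  (d history now [(1, 29), (3, 2), (8, 17)])
v9: WRITE a=42  (a history now [(4, 19), (6, 44), (9, 42)])
READ b @v3: history=[(2, 24), (5, 36), (7, 24)] -> pick v2 -> 24
v10: WRITE d=30  (d history now [(1, 29), (3, 2), (8, 17), (10, 30)])
READ a @v5: history=[(4, 19), (6, 44), (9, 42)] -> pick v4 -> 19
v11: WRITE a=18  (a history now [(4, 19), (6, 44), (9, 42), (11, 18)])
v12: WRITE a=8  (a history now [(4, 19), (6, 44), (9, 42), (11, 18), (12, 8)])
READ d @v11: history=[(1, 29), (3, 2), (8, 17), (10, 30)] -> pick v10 -> 30
v13: WRITE a=34  (a history now [(4, 19), (6, 44), (9, 42), (11, 18), (12, 8), (13, 34)])
v14: WRITE a=20  (a history now [(4, 19), (6, 44), (9, 42), (11, 18), (12, 8), (13, 34), (14, 20)])
v15: WRITE b=12  (b history now [(2, 24), (5, 36), (7, 24), (15, 12)])
v16: WRITE d=41  (d history now [(1, 29), (3, 2), (8, 17), (10, 30), (16, 41)])
v17: WRITE a=28  (a history now [(4, 19), (6, 44), (9, 42), (11, 18), (12, 8), (13, 34), (14, 20), (17, 28)])
Read results in order: ['NONE', '29', 'NONE', '2', '24', '19', '30']
NONE count = 2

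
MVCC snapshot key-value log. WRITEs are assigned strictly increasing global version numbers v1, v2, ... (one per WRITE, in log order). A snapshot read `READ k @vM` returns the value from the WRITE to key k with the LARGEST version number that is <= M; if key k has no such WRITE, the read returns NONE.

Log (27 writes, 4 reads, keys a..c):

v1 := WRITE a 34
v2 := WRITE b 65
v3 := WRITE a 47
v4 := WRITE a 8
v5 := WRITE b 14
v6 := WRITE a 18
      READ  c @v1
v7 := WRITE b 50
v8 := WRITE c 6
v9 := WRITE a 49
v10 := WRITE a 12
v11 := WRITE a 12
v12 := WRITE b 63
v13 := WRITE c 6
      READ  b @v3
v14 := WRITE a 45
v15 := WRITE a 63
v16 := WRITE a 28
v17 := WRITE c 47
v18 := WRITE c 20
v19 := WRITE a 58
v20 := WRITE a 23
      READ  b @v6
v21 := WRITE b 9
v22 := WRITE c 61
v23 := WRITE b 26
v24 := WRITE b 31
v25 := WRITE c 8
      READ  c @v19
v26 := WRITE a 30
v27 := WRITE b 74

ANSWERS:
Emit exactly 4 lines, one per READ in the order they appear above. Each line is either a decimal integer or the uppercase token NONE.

v1: WRITE a=34  (a history now [(1, 34)])
v2: WRITE b=65  (b history now [(2, 65)])
v3: WRITE a=47  (a history now [(1, 34), (3, 47)])
v4: WRITE a=8  (a history now [(1, 34), (3, 47), (4, 8)])
v5: WRITE b=14  (b history now [(2, 65), (5, 14)])
v6: WRITE a=18  (a history now [(1, 34), (3, 47), (4, 8), (6, 18)])
READ c @v1: history=[] -> no version <= 1 -> NONE
v7: WRITE b=50  (b history now [(2, 65), (5, 14), (7, 50)])
v8: WRITE c=6  (c history now [(8, 6)])
v9: WRITE a=49  (a history now [(1, 34), (3, 47), (4, 8), (6, 18), (9, 49)])
v10: WRITE a=12  (a history now [(1, 34), (3, 47), (4, 8), (6, 18), (9, 49), (10, 12)])
v11: WRITE a=12  (a history now [(1, 34), (3, 47), (4, 8), (6, 18), (9, 49), (10, 12), (11, 12)])
v12: WRITE b=63  (b history now [(2, 65), (5, 14), (7, 50), (12, 63)])
v13: WRITE c=6  (c history now [(8, 6), (13, 6)])
READ b @v3: history=[(2, 65), (5, 14), (7, 50), (12, 63)] -> pick v2 -> 65
v14: WRITE a=45  (a history now [(1, 34), (3, 47), (4, 8), (6, 18), (9, 49), (10, 12), (11, 12), (14, 45)])
v15: WRITE a=63  (a history now [(1, 34), (3, 47), (4, 8), (6, 18), (9, 49), (10, 12), (11, 12), (14, 45), (15, 63)])
v16: WRITE a=28  (a history now [(1, 34), (3, 47), (4, 8), (6, 18), (9, 49), (10, 12), (11, 12), (14, 45), (15, 63), (16, 28)])
v17: WRITE c=47  (c history now [(8, 6), (13, 6), (17, 47)])
v18: WRITE c=20  (c history now [(8, 6), (13, 6), (17, 47), (18, 20)])
v19: WRITE a=58  (a history now [(1, 34), (3, 47), (4, 8), (6, 18), (9, 49), (10, 12), (11, 12), (14, 45), (15, 63), (16, 28), (19, 58)])
v20: WRITE a=23  (a history now [(1, 34), (3, 47), (4, 8), (6, 18), (9, 49), (10, 12), (11, 12), (14, 45), (15, 63), (16, 28), (19, 58), (20, 23)])
READ b @v6: history=[(2, 65), (5, 14), (7, 50), (12, 63)] -> pick v5 -> 14
v21: WRITE b=9  (b history now [(2, 65), (5, 14), (7, 50), (12, 63), (21, 9)])
v22: WRITE c=61  (c history now [(8, 6), (13, 6), (17, 47), (18, 20), (22, 61)])
v23: WRITE b=26  (b history now [(2, 65), (5, 14), (7, 50), (12, 63), (21, 9), (23, 26)])
v24: WRITE b=31  (b history now [(2, 65), (5, 14), (7, 50), (12, 63), (21, 9), (23, 26), (24, 31)])
v25: WRITE c=8  (c history now [(8, 6), (13, 6), (17, 47), (18, 20), (22, 61), (25, 8)])
READ c @v19: history=[(8, 6), (13, 6), (17, 47), (18, 20), (22, 61), (25, 8)] -> pick v18 -> 20
v26: WRITE a=30  (a history now [(1, 34), (3, 47), (4, 8), (6, 18), (9, 49), (10, 12), (11, 12), (14, 45), (15, 63), (16, 28), (19, 58), (20, 23), (26, 30)])
v27: WRITE b=74  (b history now [(2, 65), (5, 14), (7, 50), (12, 63), (21, 9), (23, 26), (24, 31), (27, 74)])

Answer: NONE
65
14
20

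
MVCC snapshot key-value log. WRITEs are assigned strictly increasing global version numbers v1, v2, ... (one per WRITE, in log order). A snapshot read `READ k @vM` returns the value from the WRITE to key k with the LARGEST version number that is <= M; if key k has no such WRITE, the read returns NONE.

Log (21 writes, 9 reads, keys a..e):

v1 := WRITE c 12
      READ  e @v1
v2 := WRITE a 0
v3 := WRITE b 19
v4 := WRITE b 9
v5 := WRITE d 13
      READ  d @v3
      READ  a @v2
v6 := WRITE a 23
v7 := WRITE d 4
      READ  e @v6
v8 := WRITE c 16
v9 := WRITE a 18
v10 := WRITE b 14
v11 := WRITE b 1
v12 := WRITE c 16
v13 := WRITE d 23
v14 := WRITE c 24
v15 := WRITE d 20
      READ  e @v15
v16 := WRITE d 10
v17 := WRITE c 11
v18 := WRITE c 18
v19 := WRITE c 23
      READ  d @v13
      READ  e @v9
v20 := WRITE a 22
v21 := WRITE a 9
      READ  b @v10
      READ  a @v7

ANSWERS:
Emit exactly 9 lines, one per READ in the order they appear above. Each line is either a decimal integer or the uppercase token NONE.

v1: WRITE c=12  (c history now [(1, 12)])
READ e @v1: history=[] -> no version <= 1 -> NONE
v2: WRITE a=0  (a history now [(2, 0)])
v3: WRITE b=19  (b history now [(3, 19)])
v4: WRITE b=9  (b history now [(3, 19), (4, 9)])
v5: WRITE d=13  (d history now [(5, 13)])
READ d @v3: history=[(5, 13)] -> no version <= 3 -> NONE
READ a @v2: history=[(2, 0)] -> pick v2 -> 0
v6: WRITE a=23  (a history now [(2, 0), (6, 23)])
v7: WRITE d=4  (d history now [(5, 13), (7, 4)])
READ e @v6: history=[] -> no version <= 6 -> NONE
v8: WRITE c=16  (c history now [(1, 12), (8, 16)])
v9: WRITE a=18  (a history now [(2, 0), (6, 23), (9, 18)])
v10: WRITE b=14  (b history now [(3, 19), (4, 9), (10, 14)])
v11: WRITE b=1  (b history now [(3, 19), (4, 9), (10, 14), (11, 1)])
v12: WRITE c=16  (c history now [(1, 12), (8, 16), (12, 16)])
v13: WRITE d=23  (d history now [(5, 13), (7, 4), (13, 23)])
v14: WRITE c=24  (c history now [(1, 12), (8, 16), (12, 16), (14, 24)])
v15: WRITE d=20  (d history now [(5, 13), (7, 4), (13, 23), (15, 20)])
READ e @v15: history=[] -> no version <= 15 -> NONE
v16: WRITE d=10  (d history now [(5, 13), (7, 4), (13, 23), (15, 20), (16, 10)])
v17: WRITE c=11  (c history now [(1, 12), (8, 16), (12, 16), (14, 24), (17, 11)])
v18: WRITE c=18  (c history now [(1, 12), (8, 16), (12, 16), (14, 24), (17, 11), (18, 18)])
v19: WRITE c=23  (c history now [(1, 12), (8, 16), (12, 16), (14, 24), (17, 11), (18, 18), (19, 23)])
READ d @v13: history=[(5, 13), (7, 4), (13, 23), (15, 20), (16, 10)] -> pick v13 -> 23
READ e @v9: history=[] -> no version <= 9 -> NONE
v20: WRITE a=22  (a history now [(2, 0), (6, 23), (9, 18), (20, 22)])
v21: WRITE a=9  (a history now [(2, 0), (6, 23), (9, 18), (20, 22), (21, 9)])
READ b @v10: history=[(3, 19), (4, 9), (10, 14), (11, 1)] -> pick v10 -> 14
READ a @v7: history=[(2, 0), (6, 23), (9, 18), (20, 22), (21, 9)] -> pick v6 -> 23

Answer: NONE
NONE
0
NONE
NONE
23
NONE
14
23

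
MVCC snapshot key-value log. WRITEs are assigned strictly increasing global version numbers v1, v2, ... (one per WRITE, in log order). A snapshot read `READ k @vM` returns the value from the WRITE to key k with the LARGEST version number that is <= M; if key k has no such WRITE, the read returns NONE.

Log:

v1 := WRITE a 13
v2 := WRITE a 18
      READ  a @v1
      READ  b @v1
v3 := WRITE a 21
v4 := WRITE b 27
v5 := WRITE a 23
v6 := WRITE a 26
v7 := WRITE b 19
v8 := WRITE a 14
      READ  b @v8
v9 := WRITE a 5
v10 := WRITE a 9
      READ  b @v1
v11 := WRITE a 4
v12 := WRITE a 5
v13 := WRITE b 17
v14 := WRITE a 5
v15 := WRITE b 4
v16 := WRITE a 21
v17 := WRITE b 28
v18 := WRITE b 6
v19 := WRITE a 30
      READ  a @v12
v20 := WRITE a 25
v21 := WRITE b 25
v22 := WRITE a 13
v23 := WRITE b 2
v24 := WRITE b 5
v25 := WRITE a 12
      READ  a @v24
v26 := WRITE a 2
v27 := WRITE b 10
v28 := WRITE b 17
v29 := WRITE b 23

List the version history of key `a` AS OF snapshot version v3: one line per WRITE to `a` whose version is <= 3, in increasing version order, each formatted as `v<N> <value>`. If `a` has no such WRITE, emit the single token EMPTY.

Scan writes for key=a with version <= 3:
  v1 WRITE a 13 -> keep
  v2 WRITE a 18 -> keep
  v3 WRITE a 21 -> keep
  v4 WRITE b 27 -> skip
  v5 WRITE a 23 -> drop (> snap)
  v6 WRITE a 26 -> drop (> snap)
  v7 WRITE b 19 -> skip
  v8 WRITE a 14 -> drop (> snap)
  v9 WRITE a 5 -> drop (> snap)
  v10 WRITE a 9 -> drop (> snap)
  v11 WRITE a 4 -> drop (> snap)
  v12 WRITE a 5 -> drop (> snap)
  v13 WRITE b 17 -> skip
  v14 WRITE a 5 -> drop (> snap)
  v15 WRITE b 4 -> skip
  v16 WRITE a 21 -> drop (> snap)
  v17 WRITE b 28 -> skip
  v18 WRITE b 6 -> skip
  v19 WRITE a 30 -> drop (> snap)
  v20 WRITE a 25 -> drop (> snap)
  v21 WRITE b 25 -> skip
  v22 WRITE a 13 -> drop (> snap)
  v23 WRITE b 2 -> skip
  v24 WRITE b 5 -> skip
  v25 WRITE a 12 -> drop (> snap)
  v26 WRITE a 2 -> drop (> snap)
  v27 WRITE b 10 -> skip
  v28 WRITE b 17 -> skip
  v29 WRITE b 23 -> skip
Collected: [(1, 13), (2, 18), (3, 21)]

Answer: v1 13
v2 18
v3 21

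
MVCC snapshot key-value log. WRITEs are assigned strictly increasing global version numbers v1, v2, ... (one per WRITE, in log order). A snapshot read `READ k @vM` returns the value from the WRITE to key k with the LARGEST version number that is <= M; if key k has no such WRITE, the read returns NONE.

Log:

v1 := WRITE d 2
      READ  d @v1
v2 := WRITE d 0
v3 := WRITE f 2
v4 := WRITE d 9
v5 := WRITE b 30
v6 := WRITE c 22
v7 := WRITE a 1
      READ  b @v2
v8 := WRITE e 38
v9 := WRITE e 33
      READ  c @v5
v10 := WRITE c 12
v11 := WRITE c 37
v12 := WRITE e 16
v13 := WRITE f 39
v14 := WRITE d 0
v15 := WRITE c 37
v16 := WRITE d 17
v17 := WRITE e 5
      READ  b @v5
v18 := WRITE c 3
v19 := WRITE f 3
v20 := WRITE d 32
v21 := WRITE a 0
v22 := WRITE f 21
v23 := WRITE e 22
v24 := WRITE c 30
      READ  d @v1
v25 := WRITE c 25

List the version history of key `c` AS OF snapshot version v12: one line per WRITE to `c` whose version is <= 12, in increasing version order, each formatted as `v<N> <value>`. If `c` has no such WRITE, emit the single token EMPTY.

Answer: v6 22
v10 12
v11 37

Derivation:
Scan writes for key=c with version <= 12:
  v1 WRITE d 2 -> skip
  v2 WRITE d 0 -> skip
  v3 WRITE f 2 -> skip
  v4 WRITE d 9 -> skip
  v5 WRITE b 30 -> skip
  v6 WRITE c 22 -> keep
  v7 WRITE a 1 -> skip
  v8 WRITE e 38 -> skip
  v9 WRITE e 33 -> skip
  v10 WRITE c 12 -> keep
  v11 WRITE c 37 -> keep
  v12 WRITE e 16 -> skip
  v13 WRITE f 39 -> skip
  v14 WRITE d 0 -> skip
  v15 WRITE c 37 -> drop (> snap)
  v16 WRITE d 17 -> skip
  v17 WRITE e 5 -> skip
  v18 WRITE c 3 -> drop (> snap)
  v19 WRITE f 3 -> skip
  v20 WRITE d 32 -> skip
  v21 WRITE a 0 -> skip
  v22 WRITE f 21 -> skip
  v23 WRITE e 22 -> skip
  v24 WRITE c 30 -> drop (> snap)
  v25 WRITE c 25 -> drop (> snap)
Collected: [(6, 22), (10, 12), (11, 37)]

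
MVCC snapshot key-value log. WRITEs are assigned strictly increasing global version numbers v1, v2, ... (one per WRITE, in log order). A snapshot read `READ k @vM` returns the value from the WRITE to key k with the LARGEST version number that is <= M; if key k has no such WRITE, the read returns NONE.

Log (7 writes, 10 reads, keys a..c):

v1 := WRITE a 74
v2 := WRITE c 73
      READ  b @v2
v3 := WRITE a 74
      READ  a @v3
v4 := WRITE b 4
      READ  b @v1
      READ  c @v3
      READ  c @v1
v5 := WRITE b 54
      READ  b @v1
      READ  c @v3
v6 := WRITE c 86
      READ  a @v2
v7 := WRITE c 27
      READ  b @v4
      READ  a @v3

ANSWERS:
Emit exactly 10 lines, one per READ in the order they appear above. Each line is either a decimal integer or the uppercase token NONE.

Answer: NONE
74
NONE
73
NONE
NONE
73
74
4
74

Derivation:
v1: WRITE a=74  (a history now [(1, 74)])
v2: WRITE c=73  (c history now [(2, 73)])
READ b @v2: history=[] -> no version <= 2 -> NONE
v3: WRITE a=74  (a history now [(1, 74), (3, 74)])
READ a @v3: history=[(1, 74), (3, 74)] -> pick v3 -> 74
v4: WRITE b=4  (b history now [(4, 4)])
READ b @v1: history=[(4, 4)] -> no version <= 1 -> NONE
READ c @v3: history=[(2, 73)] -> pick v2 -> 73
READ c @v1: history=[(2, 73)] -> no version <= 1 -> NONE
v5: WRITE b=54  (b history now [(4, 4), (5, 54)])
READ b @v1: history=[(4, 4), (5, 54)] -> no version <= 1 -> NONE
READ c @v3: history=[(2, 73)] -> pick v2 -> 73
v6: WRITE c=86  (c history now [(2, 73), (6, 86)])
READ a @v2: history=[(1, 74), (3, 74)] -> pick v1 -> 74
v7: WRITE c=27  (c history now [(2, 73), (6, 86), (7, 27)])
READ b @v4: history=[(4, 4), (5, 54)] -> pick v4 -> 4
READ a @v3: history=[(1, 74), (3, 74)] -> pick v3 -> 74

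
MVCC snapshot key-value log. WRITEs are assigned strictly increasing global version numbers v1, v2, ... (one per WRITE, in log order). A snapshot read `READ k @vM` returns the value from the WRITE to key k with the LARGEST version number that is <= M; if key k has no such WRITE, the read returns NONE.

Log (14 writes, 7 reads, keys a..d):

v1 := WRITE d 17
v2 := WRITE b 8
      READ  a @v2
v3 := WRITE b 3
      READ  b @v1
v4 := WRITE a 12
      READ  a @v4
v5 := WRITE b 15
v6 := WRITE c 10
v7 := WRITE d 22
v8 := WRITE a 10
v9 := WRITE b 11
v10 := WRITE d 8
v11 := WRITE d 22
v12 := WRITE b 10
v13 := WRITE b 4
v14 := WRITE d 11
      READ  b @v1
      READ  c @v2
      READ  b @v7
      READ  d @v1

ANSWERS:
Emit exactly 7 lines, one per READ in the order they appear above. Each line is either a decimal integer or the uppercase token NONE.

v1: WRITE d=17  (d history now [(1, 17)])
v2: WRITE b=8  (b history now [(2, 8)])
READ a @v2: history=[] -> no version <= 2 -> NONE
v3: WRITE b=3  (b history now [(2, 8), (3, 3)])
READ b @v1: history=[(2, 8), (3, 3)] -> no version <= 1 -> NONE
v4: WRITE a=12  (a history now [(4, 12)])
READ a @v4: history=[(4, 12)] -> pick v4 -> 12
v5: WRITE b=15  (b history now [(2, 8), (3, 3), (5, 15)])
v6: WRITE c=10  (c history now [(6, 10)])
v7: WRITE d=22  (d history now [(1, 17), (7, 22)])
v8: WRITE a=10  (a history now [(4, 12), (8, 10)])
v9: WRITE b=11  (b history now [(2, 8), (3, 3), (5, 15), (9, 11)])
v10: WRITE d=8  (d history now [(1, 17), (7, 22), (10, 8)])
v11: WRITE d=22  (d history now [(1, 17), (7, 22), (10, 8), (11, 22)])
v12: WRITE b=10  (b history now [(2, 8), (3, 3), (5, 15), (9, 11), (12, 10)])
v13: WRITE b=4  (b history now [(2, 8), (3, 3), (5, 15), (9, 11), (12, 10), (13, 4)])
v14: WRITE d=11  (d history now [(1, 17), (7, 22), (10, 8), (11, 22), (14, 11)])
READ b @v1: history=[(2, 8), (3, 3), (5, 15), (9, 11), (12, 10), (13, 4)] -> no version <= 1 -> NONE
READ c @v2: history=[(6, 10)] -> no version <= 2 -> NONE
READ b @v7: history=[(2, 8), (3, 3), (5, 15), (9, 11), (12, 10), (13, 4)] -> pick v5 -> 15
READ d @v1: history=[(1, 17), (7, 22), (10, 8), (11, 22), (14, 11)] -> pick v1 -> 17

Answer: NONE
NONE
12
NONE
NONE
15
17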